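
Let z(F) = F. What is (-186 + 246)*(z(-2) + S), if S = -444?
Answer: -26760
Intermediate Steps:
(-186 + 246)*(z(-2) + S) = (-186 + 246)*(-2 - 444) = 60*(-446) = -26760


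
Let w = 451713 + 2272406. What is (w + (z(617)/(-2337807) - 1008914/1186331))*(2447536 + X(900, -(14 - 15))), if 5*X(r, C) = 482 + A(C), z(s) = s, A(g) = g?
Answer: 92460599866707848255663974/13867064580585 ≈ 6.6676e+12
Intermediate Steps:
w = 2724119
X(r, C) = 482/5 + C/5 (X(r, C) = (482 + C)/5 = 482/5 + C/5)
(w + (z(617)/(-2337807) - 1008914/1186331))*(2447536 + X(900, -(14 - 15))) = (2724119 + (617/(-2337807) - 1008914/1186331))*(2447536 + (482/5 + (-(14 - 15))/5)) = (2724119 + (617*(-1/2337807) - 1008914*1/1186331))*(2447536 + (482/5 + (-1*(-1))/5)) = (2724119 + (-617/2337807 - 1008914/1186331))*(2447536 + (482/5 + (1/5)*1)) = (2724119 - 2359378177825/2773412916117)*(2447536 + (482/5 + 1/5)) = 7555104460261548098*(2447536 + 483/5)/2773412916117 = (7555104460261548098/2773412916117)*(12238163/5) = 92460599866707848255663974/13867064580585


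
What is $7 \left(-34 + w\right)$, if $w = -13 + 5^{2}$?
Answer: $-154$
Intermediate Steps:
$w = 12$ ($w = -13 + 25 = 12$)
$7 \left(-34 + w\right) = 7 \left(-34 + 12\right) = 7 \left(-22\right) = -154$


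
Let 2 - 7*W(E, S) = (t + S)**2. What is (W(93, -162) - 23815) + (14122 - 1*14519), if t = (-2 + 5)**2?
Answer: -192891/7 ≈ -27556.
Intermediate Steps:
t = 9 (t = 3**2 = 9)
W(E, S) = 2/7 - (9 + S)**2/7
(W(93, -162) - 23815) + (14122 - 1*14519) = ((2/7 - (9 - 162)**2/7) - 23815) + (14122 - 1*14519) = ((2/7 - 1/7*(-153)**2) - 23815) + (14122 - 14519) = ((2/7 - 1/7*23409) - 23815) - 397 = ((2/7 - 23409/7) - 23815) - 397 = (-23407/7 - 23815) - 397 = -190112/7 - 397 = -192891/7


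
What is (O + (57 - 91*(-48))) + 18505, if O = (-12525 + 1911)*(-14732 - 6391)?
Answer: 224222452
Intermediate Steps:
O = 224199522 (O = -10614*(-21123) = 224199522)
(O + (57 - 91*(-48))) + 18505 = (224199522 + (57 - 91*(-48))) + 18505 = (224199522 + (57 + 4368)) + 18505 = (224199522 + 4425) + 18505 = 224203947 + 18505 = 224222452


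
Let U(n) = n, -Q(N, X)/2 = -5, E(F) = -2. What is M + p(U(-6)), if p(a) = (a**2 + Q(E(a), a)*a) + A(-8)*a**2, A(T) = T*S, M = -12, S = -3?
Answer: 828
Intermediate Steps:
Q(N, X) = 10 (Q(N, X) = -2*(-5) = 10)
A(T) = -3*T (A(T) = T*(-3) = -3*T)
p(a) = 10*a + 25*a**2 (p(a) = (a**2 + 10*a) + (-3*(-8))*a**2 = (a**2 + 10*a) + 24*a**2 = 10*a + 25*a**2)
M + p(U(-6)) = -12 + 5*(-6)*(2 + 5*(-6)) = -12 + 5*(-6)*(2 - 30) = -12 + 5*(-6)*(-28) = -12 + 840 = 828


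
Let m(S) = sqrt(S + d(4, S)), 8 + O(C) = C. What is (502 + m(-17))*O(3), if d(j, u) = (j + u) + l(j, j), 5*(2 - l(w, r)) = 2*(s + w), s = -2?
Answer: -2510 - 12*I*sqrt(5) ≈ -2510.0 - 26.833*I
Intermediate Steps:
O(C) = -8 + C
l(w, r) = 14/5 - 2*w/5 (l(w, r) = 2 - 2*(-2 + w)/5 = 2 - (-4 + 2*w)/5 = 2 + (4/5 - 2*w/5) = 14/5 - 2*w/5)
d(j, u) = 14/5 + u + 3*j/5 (d(j, u) = (j + u) + (14/5 - 2*j/5) = 14/5 + u + 3*j/5)
m(S) = sqrt(26/5 + 2*S) (m(S) = sqrt(S + (14/5 + S + (3/5)*4)) = sqrt(S + (14/5 + S + 12/5)) = sqrt(S + (26/5 + S)) = sqrt(26/5 + 2*S))
(502 + m(-17))*O(3) = (502 + sqrt(130 + 50*(-17))/5)*(-8 + 3) = (502 + sqrt(130 - 850)/5)*(-5) = (502 + sqrt(-720)/5)*(-5) = (502 + (12*I*sqrt(5))/5)*(-5) = (502 + 12*I*sqrt(5)/5)*(-5) = -2510 - 12*I*sqrt(5)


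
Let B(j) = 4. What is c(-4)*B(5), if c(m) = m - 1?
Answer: -20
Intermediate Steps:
c(m) = -1 + m
c(-4)*B(5) = (-1 - 4)*4 = -5*4 = -20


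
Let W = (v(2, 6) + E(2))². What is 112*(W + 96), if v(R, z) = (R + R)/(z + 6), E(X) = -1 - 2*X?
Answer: 118720/9 ≈ 13191.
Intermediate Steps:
v(R, z) = 2*R/(6 + z) (v(R, z) = (2*R)/(6 + z) = 2*R/(6 + z))
W = 196/9 (W = (2*2/(6 + 6) + (-1 - 2*2))² = (2*2/12 + (-1 - 4))² = (2*2*(1/12) - 5)² = (⅓ - 5)² = (-14/3)² = 196/9 ≈ 21.778)
112*(W + 96) = 112*(196/9 + 96) = 112*(1060/9) = 118720/9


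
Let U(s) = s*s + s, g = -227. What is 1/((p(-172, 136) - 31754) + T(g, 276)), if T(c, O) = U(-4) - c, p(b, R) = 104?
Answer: -1/31411 ≈ -3.1836e-5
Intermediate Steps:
U(s) = s + s**2 (U(s) = s**2 + s = s + s**2)
T(c, O) = 12 - c (T(c, O) = -4*(1 - 4) - c = -4*(-3) - c = 12 - c)
1/((p(-172, 136) - 31754) + T(g, 276)) = 1/((104 - 31754) + (12 - 1*(-227))) = 1/(-31650 + (12 + 227)) = 1/(-31650 + 239) = 1/(-31411) = -1/31411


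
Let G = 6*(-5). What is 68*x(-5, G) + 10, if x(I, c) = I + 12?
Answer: 486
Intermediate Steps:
G = -30
x(I, c) = 12 + I
68*x(-5, G) + 10 = 68*(12 - 5) + 10 = 68*7 + 10 = 476 + 10 = 486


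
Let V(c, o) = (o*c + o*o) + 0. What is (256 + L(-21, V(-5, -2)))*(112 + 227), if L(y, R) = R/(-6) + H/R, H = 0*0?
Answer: 85993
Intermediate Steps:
H = 0
V(c, o) = o² + c*o (V(c, o) = (c*o + o²) + 0 = (o² + c*o) + 0 = o² + c*o)
L(y, R) = -R/6 (L(y, R) = R/(-6) + 0/R = R*(-⅙) + 0 = -R/6 + 0 = -R/6)
(256 + L(-21, V(-5, -2)))*(112 + 227) = (256 - (-1)*(-5 - 2)/3)*(112 + 227) = (256 - (-1)*(-7)/3)*339 = (256 - ⅙*14)*339 = (256 - 7/3)*339 = (761/3)*339 = 85993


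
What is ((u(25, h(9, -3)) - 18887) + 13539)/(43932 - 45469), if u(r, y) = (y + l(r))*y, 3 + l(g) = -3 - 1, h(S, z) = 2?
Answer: 5358/1537 ≈ 3.4860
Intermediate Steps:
l(g) = -7 (l(g) = -3 + (-3 - 1) = -3 - 4 = -7)
u(r, y) = y*(-7 + y) (u(r, y) = (y - 7)*y = (-7 + y)*y = y*(-7 + y))
((u(25, h(9, -3)) - 18887) + 13539)/(43932 - 45469) = ((2*(-7 + 2) - 18887) + 13539)/(43932 - 45469) = ((2*(-5) - 18887) + 13539)/(-1537) = ((-10 - 18887) + 13539)*(-1/1537) = (-18897 + 13539)*(-1/1537) = -5358*(-1/1537) = 5358/1537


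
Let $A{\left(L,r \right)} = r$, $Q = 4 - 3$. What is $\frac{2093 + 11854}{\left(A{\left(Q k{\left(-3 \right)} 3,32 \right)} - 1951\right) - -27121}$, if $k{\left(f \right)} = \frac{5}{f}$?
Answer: $\frac{13947}{25202} \approx 0.55341$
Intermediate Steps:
$Q = 1$ ($Q = 4 - 3 = 1$)
$\frac{2093 + 11854}{\left(A{\left(Q k{\left(-3 \right)} 3,32 \right)} - 1951\right) - -27121} = \frac{2093 + 11854}{\left(32 - 1951\right) - -27121} = \frac{13947}{\left(32 - 1951\right) + 27121} = \frac{13947}{-1919 + 27121} = \frac{13947}{25202}$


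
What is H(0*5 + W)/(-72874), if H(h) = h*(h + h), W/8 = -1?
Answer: -64/36437 ≈ -0.0017565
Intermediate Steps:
W = -8 (W = 8*(-1) = -8)
H(h) = 2*h**2 (H(h) = h*(2*h) = 2*h**2)
H(0*5 + W)/(-72874) = (2*(0*5 - 8)**2)/(-72874) = (2*(0 - 8)**2)*(-1/72874) = (2*(-8)**2)*(-1/72874) = (2*64)*(-1/72874) = 128*(-1/72874) = -64/36437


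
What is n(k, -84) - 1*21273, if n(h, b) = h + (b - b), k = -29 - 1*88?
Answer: -21390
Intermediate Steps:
k = -117 (k = -29 - 88 = -117)
n(h, b) = h (n(h, b) = h + 0 = h)
n(k, -84) - 1*21273 = -117 - 1*21273 = -117 - 21273 = -21390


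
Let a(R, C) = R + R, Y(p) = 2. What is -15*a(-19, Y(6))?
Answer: 570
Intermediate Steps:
a(R, C) = 2*R
-15*a(-19, Y(6)) = -30*(-19) = -15*(-38) = 570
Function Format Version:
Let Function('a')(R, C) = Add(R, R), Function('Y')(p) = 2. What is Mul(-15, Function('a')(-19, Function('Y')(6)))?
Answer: 570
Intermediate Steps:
Function('a')(R, C) = Mul(2, R)
Mul(-15, Function('a')(-19, Function('Y')(6))) = Mul(-15, Mul(2, -19)) = Mul(-15, -38) = 570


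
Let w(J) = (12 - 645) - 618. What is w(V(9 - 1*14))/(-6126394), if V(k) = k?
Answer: 1251/6126394 ≈ 0.00020420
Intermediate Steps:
w(J) = -1251 (w(J) = -633 - 618 = -1251)
w(V(9 - 1*14))/(-6126394) = -1251/(-6126394) = -1251*(-1/6126394) = 1251/6126394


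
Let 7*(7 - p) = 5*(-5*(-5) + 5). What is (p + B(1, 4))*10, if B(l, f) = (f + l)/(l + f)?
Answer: -940/7 ≈ -134.29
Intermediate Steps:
B(l, f) = 1 (B(l, f) = (f + l)/(f + l) = 1)
p = -101/7 (p = 7 - 5*(-5*(-5) + 5)/7 = 7 - 5*(25 + 5)/7 = 7 - 5*30/7 = 7 - ⅐*150 = 7 - 150/7 = -101/7 ≈ -14.429)
(p + B(1, 4))*10 = (-101/7 + 1)*10 = -94/7*10 = -940/7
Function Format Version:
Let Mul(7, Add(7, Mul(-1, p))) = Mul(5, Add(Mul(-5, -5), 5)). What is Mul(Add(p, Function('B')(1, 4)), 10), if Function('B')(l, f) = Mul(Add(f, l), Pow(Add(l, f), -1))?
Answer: Rational(-940, 7) ≈ -134.29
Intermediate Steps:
Function('B')(l, f) = 1 (Function('B')(l, f) = Mul(Add(f, l), Pow(Add(f, l), -1)) = 1)
p = Rational(-101, 7) (p = Add(7, Mul(Rational(-1, 7), Mul(5, Add(Mul(-5, -5), 5)))) = Add(7, Mul(Rational(-1, 7), Mul(5, Add(25, 5)))) = Add(7, Mul(Rational(-1, 7), Mul(5, 30))) = Add(7, Mul(Rational(-1, 7), 150)) = Add(7, Rational(-150, 7)) = Rational(-101, 7) ≈ -14.429)
Mul(Add(p, Function('B')(1, 4)), 10) = Mul(Add(Rational(-101, 7), 1), 10) = Mul(Rational(-94, 7), 10) = Rational(-940, 7)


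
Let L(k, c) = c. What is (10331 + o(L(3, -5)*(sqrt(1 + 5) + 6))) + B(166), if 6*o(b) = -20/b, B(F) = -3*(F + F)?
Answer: 140027/15 - sqrt(6)/45 ≈ 9335.1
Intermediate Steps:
B(F) = -6*F
o(b) = -10/(3*b) (o(b) = (-20/b)/6 = -10/(3*b))
(10331 + o(L(3, -5)*(sqrt(1 + 5) + 6))) + B(166) = (10331 - 10*(-1/(5*(sqrt(1 + 5) + 6)))/3) - 6*166 = (10331 - 10*(-1/(5*(sqrt(6) + 6)))/3) - 996 = (10331 - 10*(-1/(5*(6 + sqrt(6))))/3) - 996 = (10331 - 10/(3*(-30 - 5*sqrt(6)))) - 996 = 9335 - 10/(3*(-30 - 5*sqrt(6)))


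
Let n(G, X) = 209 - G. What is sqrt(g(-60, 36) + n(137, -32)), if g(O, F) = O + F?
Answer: 4*sqrt(3) ≈ 6.9282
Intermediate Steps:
g(O, F) = F + O
sqrt(g(-60, 36) + n(137, -32)) = sqrt((36 - 60) + (209 - 1*137)) = sqrt(-24 + (209 - 137)) = sqrt(-24 + 72) = sqrt(48) = 4*sqrt(3)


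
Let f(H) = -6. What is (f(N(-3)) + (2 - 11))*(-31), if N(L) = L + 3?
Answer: 465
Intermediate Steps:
N(L) = 3 + L
(f(N(-3)) + (2 - 11))*(-31) = (-6 + (2 - 11))*(-31) = (-6 - 9)*(-31) = -15*(-31) = 465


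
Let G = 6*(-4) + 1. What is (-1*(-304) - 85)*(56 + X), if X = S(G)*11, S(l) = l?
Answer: -43143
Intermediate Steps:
G = -23 (G = -24 + 1 = -23)
X = -253 (X = -23*11 = -253)
(-1*(-304) - 85)*(56 + X) = (-1*(-304) - 85)*(56 - 253) = (304 - 85)*(-197) = 219*(-197) = -43143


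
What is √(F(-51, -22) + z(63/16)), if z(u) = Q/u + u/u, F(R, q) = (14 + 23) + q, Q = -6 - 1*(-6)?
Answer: 4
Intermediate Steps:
Q = 0 (Q = -6 + 6 = 0)
F(R, q) = 37 + q
z(u) = 1 (z(u) = 0/u + u/u = 0 + 1 = 1)
√(F(-51, -22) + z(63/16)) = √((37 - 22) + 1) = √(15 + 1) = √16 = 4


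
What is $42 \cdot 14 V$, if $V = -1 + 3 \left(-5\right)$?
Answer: $-9408$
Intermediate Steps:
$V = -16$ ($V = -1 - 15 = -16$)
$42 \cdot 14 V = 42 \cdot 14 \left(-16\right) = 588 \left(-16\right) = -9408$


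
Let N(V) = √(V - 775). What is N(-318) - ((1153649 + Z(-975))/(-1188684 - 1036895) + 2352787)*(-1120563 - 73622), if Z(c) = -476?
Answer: 6253125467241317500/2225579 + I*√1093 ≈ 2.8097e+12 + 33.061*I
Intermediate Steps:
N(V) = √(-775 + V)
N(-318) - ((1153649 + Z(-975))/(-1188684 - 1036895) + 2352787)*(-1120563 - 73622) = √(-775 - 318) - ((1153649 - 476)/(-1188684 - 1036895) + 2352787)*(-1120563 - 73622) = √(-1093) - (1153173/(-2225579) + 2352787)*(-1194185) = I*√1093 - (1153173*(-1/2225579) + 2352787)*(-1194185) = I*√1093 - (-1153173/2225579 + 2352787)*(-1194185) = I*√1093 - 5236312185500*(-1194185)/2225579 = I*√1093 - 1*(-6253125467241317500/2225579) = I*√1093 + 6253125467241317500/2225579 = 6253125467241317500/2225579 + I*√1093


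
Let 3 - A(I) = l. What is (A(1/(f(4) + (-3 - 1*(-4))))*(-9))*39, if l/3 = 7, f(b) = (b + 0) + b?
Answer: 6318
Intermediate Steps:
f(b) = 2*b (f(b) = b + b = 2*b)
l = 21 (l = 3*7 = 21)
A(I) = -18 (A(I) = 3 - 1*21 = 3 - 21 = -18)
(A(1/(f(4) + (-3 - 1*(-4))))*(-9))*39 = -18*(-9)*39 = 162*39 = 6318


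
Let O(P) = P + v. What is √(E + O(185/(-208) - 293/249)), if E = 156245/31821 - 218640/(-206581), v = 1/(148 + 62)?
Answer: √3852698707374907130388844394835/993010130991060 ≈ 1.9766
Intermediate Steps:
v = 1/210 ≈ 0.0047619
O(P) = 1/210 + P (O(P) = P + 1/210 = 1/210 + P)
E = 39234591785/6573614001 (E = 156245*(1/31821) - 218640*(-1/206581) = 156245/31821 + 218640/206581 = 39234591785/6573614001 ≈ 5.9685)
√(E + O(185/(-208) - 293/249)) = √(39234591785/6573614001 + (1/210 + (185/(-208) - 293/249))) = √(39234591785/6573614001 + (1/210 + (185*(-1/208) - 293*1/249))) = √(39234591785/6573614001 + (1/210 + (-185/208 - 293/249))) = √(39234591785/6573614001 + (1/210 - 107009/51792)) = √(39234591785/6573614001 - 1245561/604240) = √(15519272511468839/3972040523964240) = √3852698707374907130388844394835/993010130991060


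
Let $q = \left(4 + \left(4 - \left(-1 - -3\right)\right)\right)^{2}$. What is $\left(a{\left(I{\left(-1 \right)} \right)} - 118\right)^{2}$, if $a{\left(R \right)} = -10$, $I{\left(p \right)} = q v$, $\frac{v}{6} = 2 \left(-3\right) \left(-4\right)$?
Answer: $16384$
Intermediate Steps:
$q = 36$ ($q = \left(4 + \left(4 - \left(-1 + 3\right)\right)\right)^{2} = \left(4 + \left(4 - 2\right)\right)^{2} = \left(4 + 2\right)^{2} = 6^{2} = 36$)
$v = 144$ ($v = 6 \cdot 2 \left(-3\right) \left(-4\right) = 6 \left(\left(-6\right) \left(-4\right)\right) = 6 \cdot 24 = 144$)
$I{\left(p \right)} = 5184$ ($I{\left(p \right)} = 36 \cdot 144 = 5184$)
$\left(a{\left(I{\left(-1 \right)} \right)} - 118\right)^{2} = \left(-10 - 118\right)^{2} = \left(-128\right)^{2} = 16384$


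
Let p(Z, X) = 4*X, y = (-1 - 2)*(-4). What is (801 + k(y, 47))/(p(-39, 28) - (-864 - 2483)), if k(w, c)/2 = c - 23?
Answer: 283/1153 ≈ 0.24545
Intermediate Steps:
y = 12 (y = -3*(-4) = 12)
k(w, c) = -46 + 2*c (k(w, c) = 2*(c - 23) = 2*(-23 + c) = -46 + 2*c)
(801 + k(y, 47))/(p(-39, 28) - (-864 - 2483)) = (801 + (-46 + 2*47))/(4*28 - (-864 - 2483)) = (801 + (-46 + 94))/(112 - 1*(-3347)) = (801 + 48)/(112 + 3347) = 849/3459 = 849*(1/3459) = 283/1153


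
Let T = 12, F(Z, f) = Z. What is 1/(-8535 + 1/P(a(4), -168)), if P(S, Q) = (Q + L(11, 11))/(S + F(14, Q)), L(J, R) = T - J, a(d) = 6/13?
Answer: -2171/18529673 ≈ -0.00011716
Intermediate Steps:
a(d) = 6/13 (a(d) = 6*(1/13) = 6/13)
L(J, R) = 12 - J
P(S, Q) = (1 + Q)/(14 + S) (P(S, Q) = (Q + (12 - 1*11))/(S + 14) = (Q + (12 - 11))/(14 + S) = (Q + 1)/(14 + S) = (1 + Q)/(14 + S))
1/(-8535 + 1/P(a(4), -168)) = 1/(-8535 + 1/((1 - 168)/(14 + 6/13))) = 1/(-8535 + 1/(-167/(188/13))) = 1/(-8535 + 1/((13/188)*(-167))) = 1/(-8535 + 1/(-2171/188)) = 1/(-8535 - 188/2171) = 1/(-18529673/2171) = -2171/18529673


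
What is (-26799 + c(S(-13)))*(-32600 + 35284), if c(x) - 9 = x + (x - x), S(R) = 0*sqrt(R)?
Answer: -71904360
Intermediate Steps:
S(R) = 0
c(x) = 9 + x (c(x) = 9 + (x + (x - x)) = 9 + (x + 0) = 9 + x)
(-26799 + c(S(-13)))*(-32600 + 35284) = (-26799 + (9 + 0))*(-32600 + 35284) = (-26799 + 9)*2684 = -26790*2684 = -71904360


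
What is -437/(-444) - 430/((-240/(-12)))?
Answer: -9109/444 ≈ -20.516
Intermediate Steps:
-437/(-444) - 430/((-240/(-12))) = -437*(-1/444) - 430/((-240*(-1/12))) = 437/444 - 430/20 = 437/444 - 430*1/20 = 437/444 - 43/2 = -9109/444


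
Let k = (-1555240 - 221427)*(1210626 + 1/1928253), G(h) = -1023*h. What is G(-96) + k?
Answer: -4147439203194558169/1928253 ≈ -2.1509e+12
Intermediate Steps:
k = -4147439392564428793/1928253 (k = -1776667*(1210626 + 1/1928253) = -1776667*2334393216379/1928253 = -4147439392564428793/1928253 ≈ -2.1509e+12)
G(-96) + k = -1023*(-96) - 4147439392564428793/1928253 = 98208 - 4147439392564428793/1928253 = -4147439203194558169/1928253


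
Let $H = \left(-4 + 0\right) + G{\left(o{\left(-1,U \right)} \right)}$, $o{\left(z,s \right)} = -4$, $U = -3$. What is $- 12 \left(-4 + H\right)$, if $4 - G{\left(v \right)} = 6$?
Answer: $120$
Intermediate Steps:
$G{\left(v \right)} = -2$ ($G{\left(v \right)} = 4 - 6 = -2$)
$H = -6$ ($H = \left(-4 + 0\right) - 2 = -4 - 2 = -6$)
$- 12 \left(-4 + H\right) = - 12 \left(-4 - 6\right) = \left(-12\right) \left(-10\right) = 120$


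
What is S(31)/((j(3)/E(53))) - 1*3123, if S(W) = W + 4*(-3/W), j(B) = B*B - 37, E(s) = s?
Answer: -2761061/868 ≈ -3180.9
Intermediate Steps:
j(B) = -37 + B² (j(B) = B² - 37 = -37 + B²)
S(W) = W - 12/W
S(31)/((j(3)/E(53))) - 1*3123 = (31 - 12/31)/(((-37 + 3²)/53)) - 1*3123 = (31 - 12*1/31)/(((-37 + 9)*(1/53))) - 3123 = (31 - 12/31)/((-28*1/53)) - 3123 = 949/(31*(-28/53)) - 3123 = (949/31)*(-53/28) - 3123 = -50297/868 - 3123 = -2761061/868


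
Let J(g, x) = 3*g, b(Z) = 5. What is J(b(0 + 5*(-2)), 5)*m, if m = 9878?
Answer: 148170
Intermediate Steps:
J(b(0 + 5*(-2)), 5)*m = (3*5)*9878 = 15*9878 = 148170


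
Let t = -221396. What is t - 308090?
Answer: -529486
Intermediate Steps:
t - 308090 = -221396 - 308090 = -529486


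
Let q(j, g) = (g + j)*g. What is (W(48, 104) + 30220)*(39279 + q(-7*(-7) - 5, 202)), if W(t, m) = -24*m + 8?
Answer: 2467343772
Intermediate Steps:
q(j, g) = g*(g + j)
W(t, m) = 8 - 24*m (W(t, m) = -24*m + 8 = 8 - 24*m)
(W(48, 104) + 30220)*(39279 + q(-7*(-7) - 5, 202)) = ((8 - 24*104) + 30220)*(39279 + 202*(202 + (-7*(-7) - 5))) = ((8 - 2496) + 30220)*(39279 + 202*(202 + (49 - 5))) = (-2488 + 30220)*(39279 + 202*(202 + 44)) = 27732*(39279 + 202*246) = 27732*(39279 + 49692) = 27732*88971 = 2467343772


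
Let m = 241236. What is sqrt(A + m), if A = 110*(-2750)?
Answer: 4*I*sqrt(3829) ≈ 247.52*I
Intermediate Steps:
A = -302500
sqrt(A + m) = sqrt(-302500 + 241236) = sqrt(-61264) = 4*I*sqrt(3829)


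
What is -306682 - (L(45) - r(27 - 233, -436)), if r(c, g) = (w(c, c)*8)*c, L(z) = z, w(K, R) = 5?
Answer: -314967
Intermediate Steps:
r(c, g) = 40*c (r(c, g) = (5*8)*c = 40*c)
-306682 - (L(45) - r(27 - 233, -436)) = -306682 - (45 - 40*(27 - 233)) = -306682 - (45 - 40*(-206)) = -306682 - (45 - 1*(-8240)) = -306682 - (45 + 8240) = -306682 - 1*8285 = -306682 - 8285 = -314967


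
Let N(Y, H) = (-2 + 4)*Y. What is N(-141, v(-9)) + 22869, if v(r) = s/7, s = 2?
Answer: 22587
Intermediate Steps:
v(r) = 2/7
N(Y, H) = 2*Y
N(-141, v(-9)) + 22869 = 2*(-141) + 22869 = -282 + 22869 = 22587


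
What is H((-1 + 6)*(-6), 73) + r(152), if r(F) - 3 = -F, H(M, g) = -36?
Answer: -185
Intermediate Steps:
r(F) = 3 - F
H((-1 + 6)*(-6), 73) + r(152) = -36 + (3 - 1*152) = -36 + (3 - 152) = -36 - 149 = -185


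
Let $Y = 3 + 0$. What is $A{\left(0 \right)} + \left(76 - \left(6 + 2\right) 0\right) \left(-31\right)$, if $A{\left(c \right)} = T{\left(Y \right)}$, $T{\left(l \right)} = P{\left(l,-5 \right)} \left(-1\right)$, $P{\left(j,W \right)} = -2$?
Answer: $-2354$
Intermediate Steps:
$Y = 3$
$T{\left(l \right)} = 2$ ($T{\left(l \right)} = \left(-2\right) \left(-1\right) = 2$)
$A{\left(c \right)} = 2$
$A{\left(0 \right)} + \left(76 - \left(6 + 2\right) 0\right) \left(-31\right) = 2 + \left(76 - \left(6 + 2\right) 0\right) \left(-31\right) = 2 + \left(76 - 8 \cdot 0\right) \left(-31\right) = 2 + \left(76 - 0\right) \left(-31\right) = 2 + \left(76 + 0\right) \left(-31\right) = 2 + 76 \left(-31\right) = 2 - 2356 = -2354$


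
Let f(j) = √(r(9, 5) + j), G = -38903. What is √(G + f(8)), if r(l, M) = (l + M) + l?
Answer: √(-38903 + √31) ≈ 197.22*I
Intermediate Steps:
r(l, M) = M + 2*l (r(l, M) = (M + l) + l = M + 2*l)
f(j) = √(23 + j) (f(j) = √((5 + 2*9) + j) = √((5 + 18) + j) = √(23 + j))
√(G + f(8)) = √(-38903 + √(23 + 8)) = √(-38903 + √31)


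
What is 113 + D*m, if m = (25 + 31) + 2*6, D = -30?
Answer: -1927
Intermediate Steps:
m = 68 (m = 56 + 12 = 68)
113 + D*m = 113 - 30*68 = 113 - 2040 = -1927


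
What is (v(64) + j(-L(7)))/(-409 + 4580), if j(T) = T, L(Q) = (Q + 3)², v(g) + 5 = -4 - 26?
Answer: -135/4171 ≈ -0.032366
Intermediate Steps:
v(g) = -35 (v(g) = -5 + (-4 - 26) = -5 - 30 = -35)
L(Q) = (3 + Q)²
(v(64) + j(-L(7)))/(-409 + 4580) = (-35 - (3 + 7)²)/(-409 + 4580) = (-35 - 1*10²)/4171 = (-35 - 1*100)*(1/4171) = (-35 - 100)*(1/4171) = -135*1/4171 = -135/4171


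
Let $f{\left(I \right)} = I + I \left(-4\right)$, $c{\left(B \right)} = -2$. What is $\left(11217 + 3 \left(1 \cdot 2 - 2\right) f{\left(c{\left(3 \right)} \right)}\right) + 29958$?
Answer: $41175$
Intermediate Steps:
$f{\left(I \right)} = - 3 I$ ($f{\left(I \right)} = I - 4 I = - 3 I$)
$\left(11217 + 3 \left(1 \cdot 2 - 2\right) f{\left(c{\left(3 \right)} \right)}\right) + 29958 = \left(11217 + 3 \left(1 \cdot 2 - 2\right) \left(\left(-3\right) \left(-2\right)\right)\right) + 29958 = \left(11217 + 3 \left(2 - 2\right) 6\right) + 29958 = \left(11217 + 3 \cdot 0 \cdot 6\right) + 29958 = \left(11217 + 0 \cdot 6\right) + 29958 = \left(11217 + 0\right) + 29958 = 11217 + 29958 = 41175$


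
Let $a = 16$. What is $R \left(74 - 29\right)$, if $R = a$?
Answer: $720$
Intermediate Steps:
$R = 16$
$R \left(74 - 29\right) = 16 \left(74 - 29\right) = 16 \cdot 45 = 720$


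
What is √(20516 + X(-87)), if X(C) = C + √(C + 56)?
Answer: √(20429 + I*√31) ≈ 142.93 + 0.019*I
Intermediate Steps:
X(C) = C + √(56 + C)
√(20516 + X(-87)) = √(20516 + (-87 + √(56 - 87))) = √(20516 + (-87 + √(-31))) = √(20516 + (-87 + I*√31)) = √(20429 + I*√31)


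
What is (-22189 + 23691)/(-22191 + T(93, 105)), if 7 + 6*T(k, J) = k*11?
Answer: -4506/66065 ≈ -0.068206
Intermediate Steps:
T(k, J) = -7/6 + 11*k/6 (T(k, J) = -7/6 + (k*11)/6 = -7/6 + (11*k)/6 = -7/6 + 11*k/6)
(-22189 + 23691)/(-22191 + T(93, 105)) = (-22189 + 23691)/(-22191 + (-7/6 + (11/6)*93)) = 1502/(-22191 + (-7/6 + 341/2)) = 1502/(-22191 + 508/3) = 1502/(-66065/3) = 1502*(-3/66065) = -4506/66065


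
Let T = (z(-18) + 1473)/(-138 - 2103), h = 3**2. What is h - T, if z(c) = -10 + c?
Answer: 21614/2241 ≈ 9.6448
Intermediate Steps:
h = 9
T = -1445/2241 (T = ((-10 - 18) + 1473)/(-138 - 2103) = (-28 + 1473)/(-2241) = 1445*(-1/2241) = -1445/2241 ≈ -0.64480)
h - T = 9 - 1*(-1445/2241) = 9 + 1445/2241 = 21614/2241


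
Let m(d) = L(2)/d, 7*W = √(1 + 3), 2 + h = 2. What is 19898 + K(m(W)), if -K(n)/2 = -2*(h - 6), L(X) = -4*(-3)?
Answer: 19874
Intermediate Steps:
h = 0 (h = -2 + 2 = 0)
L(X) = 12
W = 2/7 (W = √(1 + 3)/7 = √4/7 = (⅐)*2 = 2/7 ≈ 0.28571)
m(d) = 12/d
K(n) = -24 (K(n) = -(-4)*(0 - 6) = -(-4)*(-6) = -2*12 = -24)
19898 + K(m(W)) = 19898 - 24 = 19874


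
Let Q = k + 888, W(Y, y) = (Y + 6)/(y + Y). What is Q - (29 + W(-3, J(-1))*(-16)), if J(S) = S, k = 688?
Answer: 1535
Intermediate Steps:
W(Y, y) = (6 + Y)/(Y + y)
Q = 1576 (Q = 688 + 888 = 1576)
Q - (29 + W(-3, J(-1))*(-16)) = 1576 - (29 + ((6 - 3)/(-3 - 1))*(-16)) = 1576 - (29 + (3/(-4))*(-16)) = 1576 - (29 - 1/4*3*(-16)) = 1576 - (29 - 3/4*(-16)) = 1576 - (29 + 12) = 1576 - 1*41 = 1576 - 41 = 1535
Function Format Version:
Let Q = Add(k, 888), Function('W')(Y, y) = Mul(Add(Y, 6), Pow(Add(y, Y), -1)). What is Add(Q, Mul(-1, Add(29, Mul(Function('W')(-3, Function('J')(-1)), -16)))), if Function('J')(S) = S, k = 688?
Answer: 1535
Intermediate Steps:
Function('W')(Y, y) = Mul(Pow(Add(Y, y), -1), Add(6, Y)) (Function('W')(Y, y) = Mul(Add(6, Y), Pow(Add(Y, y), -1)) = Mul(Pow(Add(Y, y), -1), Add(6, Y)))
Q = 1576 (Q = Add(688, 888) = 1576)
Add(Q, Mul(-1, Add(29, Mul(Function('W')(-3, Function('J')(-1)), -16)))) = Add(1576, Mul(-1, Add(29, Mul(Mul(Pow(Add(-3, -1), -1), Add(6, -3)), -16)))) = Add(1576, Mul(-1, Add(29, Mul(Mul(Pow(-4, -1), 3), -16)))) = Add(1576, Mul(-1, Add(29, Mul(Mul(Rational(-1, 4), 3), -16)))) = Add(1576, Mul(-1, Add(29, Mul(Rational(-3, 4), -16)))) = Add(1576, Mul(-1, Add(29, 12))) = Add(1576, Mul(-1, 41)) = Add(1576, -41) = 1535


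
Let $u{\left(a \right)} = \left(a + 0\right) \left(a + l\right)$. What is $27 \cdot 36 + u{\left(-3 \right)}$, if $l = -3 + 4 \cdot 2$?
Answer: $966$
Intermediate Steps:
$l = 5$ ($l = -3 + 8 = 5$)
$u{\left(a \right)} = a \left(5 + a\right)$ ($u{\left(a \right)} = \left(a + 0\right) \left(a + 5\right) = a \left(5 + a\right)$)
$27 \cdot 36 + u{\left(-3 \right)} = 27 \cdot 36 - 3 \left(5 - 3\right) = 972 - 6 = 966$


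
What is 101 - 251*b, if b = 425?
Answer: -106574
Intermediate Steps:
101 - 251*b = 101 - 251*425 = 101 - 106675 = -106574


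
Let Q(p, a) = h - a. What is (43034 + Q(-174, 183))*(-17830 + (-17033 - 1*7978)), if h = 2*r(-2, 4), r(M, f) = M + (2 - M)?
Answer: -1835951055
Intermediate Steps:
r(M, f) = 2
h = 4 (h = 2*2 = 4)
Q(p, a) = 4 - a
(43034 + Q(-174, 183))*(-17830 + (-17033 - 1*7978)) = (43034 + (4 - 1*183))*(-17830 + (-17033 - 1*7978)) = (43034 + (4 - 183))*(-17830 + (-17033 - 7978)) = (43034 - 179)*(-17830 - 25011) = 42855*(-42841) = -1835951055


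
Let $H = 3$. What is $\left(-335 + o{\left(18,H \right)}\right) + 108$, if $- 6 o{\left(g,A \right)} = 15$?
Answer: $- \frac{459}{2} \approx -229.5$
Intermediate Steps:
$o{\left(g,A \right)} = - \frac{5}{2}$ ($o{\left(g,A \right)} = \left(- \frac{1}{6}\right) 15 = - \frac{5}{2}$)
$\left(-335 + o{\left(18,H \right)}\right) + 108 = \left(-335 - \frac{5}{2}\right) + 108 = - \frac{675}{2} + 108 = - \frac{459}{2}$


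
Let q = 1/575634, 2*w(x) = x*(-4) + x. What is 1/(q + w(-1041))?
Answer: 287817/449426246 ≈ 0.00064041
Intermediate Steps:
w(x) = -3*x/2 (w(x) = (x*(-4) + x)/2 = (-4*x + x)/2 = (-3*x)/2 = -3*x/2)
q = 1/575634 ≈ 1.7372e-6
1/(q + w(-1041)) = 1/(1/575634 - 3/2*(-1041)) = 1/(1/575634 + 3123/2) = 1/(449426246/287817) = 287817/449426246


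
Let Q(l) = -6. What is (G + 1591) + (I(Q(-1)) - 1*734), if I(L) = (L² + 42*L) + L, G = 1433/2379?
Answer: 1512098/2379 ≈ 635.60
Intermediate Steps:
G = 1433/2379 (G = 1433*(1/2379) = 1433/2379 ≈ 0.60235)
I(L) = L² + 43*L
(G + 1591) + (I(Q(-1)) - 1*734) = (1433/2379 + 1591) + (-6*(43 - 6) - 1*734) = 3786422/2379 + (-6*37 - 734) = 3786422/2379 + (-222 - 734) = 3786422/2379 - 956 = 1512098/2379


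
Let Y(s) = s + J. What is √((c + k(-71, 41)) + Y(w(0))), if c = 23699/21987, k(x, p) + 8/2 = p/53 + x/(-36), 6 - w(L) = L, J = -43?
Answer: I*√22437149053781/776874 ≈ 6.0972*I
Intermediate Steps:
w(L) = 6 - L
k(x, p) = -4 - x/36 + p/53 (k(x, p) = -4 + (p/53 + x/(-36)) = -4 + (p*(1/53) + x*(-1/36)) = -4 + (p/53 - x/36) = -4 + (-x/36 + p/53) = -4 - x/36 + p/53)
Y(s) = -43 + s (Y(s) = s - 43 = -43 + s)
c = 23699/21987 (c = 23699*(1/21987) = 23699/21987 ≈ 1.0779)
√((c + k(-71, 41)) + Y(w(0))) = √((23699/21987 + (-4 - 1/36*(-71) + (1/53)*41)) + (-43 + (6 - 1*0))) = √((23699/21987 + (-4 + 71/36 + 41/53)) + (-43 + (6 + 0))) = √((23699/21987 - 2393/1908) + (-43 + 6)) = √(-821911/4661244 - 37) = √(-173287939/4661244) = I*√22437149053781/776874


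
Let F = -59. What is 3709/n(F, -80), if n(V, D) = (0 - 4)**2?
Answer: 3709/16 ≈ 231.81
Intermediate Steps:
n(V, D) = 16 (n(V, D) = (-4)**2 = 16)
3709/n(F, -80) = 3709/16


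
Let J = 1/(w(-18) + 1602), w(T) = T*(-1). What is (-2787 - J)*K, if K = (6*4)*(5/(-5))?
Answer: 9029882/135 ≈ 66888.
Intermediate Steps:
w(T) = -T
J = 1/1620 (J = 1/(-1*(-18) + 1602) = 1/(18 + 1602) = 1/1620 ≈ 0.00061728)
K = -24 (K = 24*(5*(-⅕)) = 24*(-1) = -24)
(-2787 - J)*K = (-2787 - 1*1/1620)*(-24) = (-2787 - 1/1620)*(-24) = -4514941/1620*(-24) = 9029882/135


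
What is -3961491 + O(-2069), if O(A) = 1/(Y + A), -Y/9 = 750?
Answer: -34936389130/8819 ≈ -3.9615e+6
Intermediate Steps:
Y = -6750 (Y = -9*750 = -6750)
O(A) = 1/(-6750 + A)
-3961491 + O(-2069) = -3961491 + 1/(-6750 - 2069) = -3961491 + 1/(-8819) = -3961491 - 1/8819 = -34936389130/8819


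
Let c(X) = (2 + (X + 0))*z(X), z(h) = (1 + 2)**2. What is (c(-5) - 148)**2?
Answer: 30625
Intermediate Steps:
z(h) = 9 (z(h) = 3**2 = 9)
c(X) = 18 + 9*X (c(X) = (2 + (X + 0))*9 = (2 + X)*9 = 18 + 9*X)
(c(-5) - 148)**2 = ((18 + 9*(-5)) - 148)**2 = ((18 - 45) - 148)**2 = (-27 - 148)**2 = (-175)**2 = 30625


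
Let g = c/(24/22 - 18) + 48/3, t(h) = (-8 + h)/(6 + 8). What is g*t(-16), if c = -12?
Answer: -888/31 ≈ -28.645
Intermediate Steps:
t(h) = -4/7 + h/14 (t(h) = (-8 + h)/14 = (-8 + h)*(1/14) = -4/7 + h/14)
g = 518/31 (g = -12/(24/22 - 18) + 48/3 = -12/(24*(1/22) - 18) + 48*(⅓) = -12/(12/11 - 18) + 16 = -12/(-186/11) + 16 = -12*(-11/186) + 16 = 22/31 + 16 = 518/31 ≈ 16.710)
g*t(-16) = 518*(-4/7 + (1/14)*(-16))/31 = 518*(-4/7 - 8/7)/31 = (518/31)*(-12/7) = -888/31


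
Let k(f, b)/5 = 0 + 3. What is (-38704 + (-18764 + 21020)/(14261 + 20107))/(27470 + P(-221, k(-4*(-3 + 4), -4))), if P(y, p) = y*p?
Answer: -27712017/17294980 ≈ -1.6023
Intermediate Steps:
k(f, b) = 15 (k(f, b) = 5*(0 + 3) = 5*3 = 15)
P(y, p) = p*y
(-38704 + (-18764 + 21020)/(14261 + 20107))/(27470 + P(-221, k(-4*(-3 + 4), -4))) = (-38704 + (-18764 + 21020)/(14261 + 20107))/(27470 + 15*(-221)) = (-38704 + 2256/34368)/(27470 - 3315) = (-38704 + 2256*(1/34368))/24155 = (-38704 + 47/716)*(1/24155) = -27712017/716*1/24155 = -27712017/17294980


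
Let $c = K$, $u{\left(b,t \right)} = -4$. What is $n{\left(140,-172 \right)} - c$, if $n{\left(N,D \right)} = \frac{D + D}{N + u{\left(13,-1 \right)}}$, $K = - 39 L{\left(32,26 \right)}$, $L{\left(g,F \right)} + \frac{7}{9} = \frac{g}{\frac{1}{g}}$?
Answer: $\frac{2035060}{51} \approx 39903.0$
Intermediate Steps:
$L{\left(g,F \right)} = - \frac{7}{9} + g^{2}$ ($L{\left(g,F \right)} = - \frac{7}{9} + \frac{g}{\frac{1}{g}} = - \frac{7}{9} + g g = - \frac{7}{9} + g^{2}$)
$K = - \frac{119717}{3}$ ($K = - 39 \left(- \frac{7}{9} + 32^{2}\right) = - 39 \left(- \frac{7}{9} + 1024\right) = \left(-39\right) \frac{9209}{9} = - \frac{119717}{3} \approx -39906.0$)
$n{\left(N,D \right)} = \frac{2 D}{-4 + N}$ ($n{\left(N,D \right)} = \frac{D + D}{N - 4} = \frac{2 D}{-4 + N}$)
$c = - \frac{119717}{3} \approx -39906.0$
$n{\left(140,-172 \right)} - c = 2 \left(-172\right) \frac{1}{-4 + 140} - - \frac{119717}{3} = 2 \left(-172\right) \frac{1}{136} + \frac{119717}{3} = - \frac{43}{17} + \frac{119717}{3} = \frac{2035060}{51}$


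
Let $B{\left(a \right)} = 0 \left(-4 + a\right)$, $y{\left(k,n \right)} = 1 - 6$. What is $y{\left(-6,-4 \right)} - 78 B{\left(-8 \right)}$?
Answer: $-5$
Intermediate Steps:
$y{\left(k,n \right)} = -5$
$B{\left(a \right)} = 0$
$y{\left(-6,-4 \right)} - 78 B{\left(-8 \right)} = -5 - 0 = -5 + 0 = -5$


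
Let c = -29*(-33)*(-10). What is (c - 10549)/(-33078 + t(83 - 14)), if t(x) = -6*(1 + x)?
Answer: 20119/33498 ≈ 0.60060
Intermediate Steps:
c = -9570 (c = 957*(-10) = -9570)
t(x) = -6 - 6*x
(c - 10549)/(-33078 + t(83 - 14)) = (-9570 - 10549)/(-33078 + (-6 - 6*(83 - 14))) = -20119/(-33078 + (-6 - 6*69)) = -20119/(-33078 + (-6 - 414)) = -20119/(-33078 - 420) = -20119/(-33498) = -20119*(-1/33498) = 20119/33498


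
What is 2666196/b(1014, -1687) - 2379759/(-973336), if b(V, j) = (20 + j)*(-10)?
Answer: 1317387566193/8112755560 ≈ 162.38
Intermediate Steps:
b(V, j) = -200 - 10*j
2666196/b(1014, -1687) - 2379759/(-973336) = 2666196/(-200 - 10*(-1687)) - 2379759/(-973336) = 2666196/(-200 + 16870) - 2379759*(-1/973336) = 2666196/16670 + 2379759/973336 = 2666196*(1/16670) + 2379759/973336 = 1333098/8335 + 2379759/973336 = 1317387566193/8112755560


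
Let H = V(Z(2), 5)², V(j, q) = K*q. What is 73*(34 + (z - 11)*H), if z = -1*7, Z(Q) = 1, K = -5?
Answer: -818768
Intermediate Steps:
V(j, q) = -5*q
z = -7
H = 625 (H = (-5*5)² = (-25)² = 625)
73*(34 + (z - 11)*H) = 73*(34 + (-7 - 11)*625) = 73*(34 - 18*625) = 73*(34 - 11250) = 73*(-11216) = -818768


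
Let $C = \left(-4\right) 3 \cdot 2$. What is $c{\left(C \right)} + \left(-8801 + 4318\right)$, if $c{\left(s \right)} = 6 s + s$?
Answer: $-4651$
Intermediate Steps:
$C = -24$ ($C = \left(-12\right) 2 = -24$)
$c{\left(s \right)} = 7 s$
$c{\left(C \right)} + \left(-8801 + 4318\right) = 7 \left(-24\right) + \left(-8801 + 4318\right) = -168 - 4483 = -4651$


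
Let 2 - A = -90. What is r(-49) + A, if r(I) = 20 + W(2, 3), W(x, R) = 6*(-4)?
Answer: 88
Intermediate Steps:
A = 92 (A = 2 - 1*(-90) = 2 + 90 = 92)
W(x, R) = -24
r(I) = -4 (r(I) = 20 - 24 = -4)
r(-49) + A = -4 + 92 = 88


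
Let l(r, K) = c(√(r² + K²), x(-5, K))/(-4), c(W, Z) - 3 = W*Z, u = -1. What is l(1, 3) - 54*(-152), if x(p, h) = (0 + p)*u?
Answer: 32829/4 - 5*√10/4 ≈ 8203.3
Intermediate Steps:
x(p, h) = -p (x(p, h) = (0 + p)*(-1) = p*(-1) = -p)
c(W, Z) = 3 + W*Z
l(r, K) = -¾ - 5*√(K² + r²)/4 (l(r, K) = (3 + √(r² + K²)*(-1*(-5)))/(-4) = (3 + √(K² + r²)*5)*(-¼) = (3 + 5*√(K² + r²))*(-¼) = -¾ - 5*√(K² + r²)/4)
l(1, 3) - 54*(-152) = (-¾ - 5*√(3² + 1²)/4) - 54*(-152) = (-¾ - 5*√(9 + 1)/4) + 8208 = (-¾ - 5*√10/4) + 8208 = 32829/4 - 5*√10/4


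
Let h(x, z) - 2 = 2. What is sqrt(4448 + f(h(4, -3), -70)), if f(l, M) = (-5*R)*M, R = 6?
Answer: 2*sqrt(1637) ≈ 80.920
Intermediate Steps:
h(x, z) = 4 (h(x, z) = 2 + 2 = 4)
f(l, M) = -30*M (f(l, M) = (-5*6)*M = -30*M)
sqrt(4448 + f(h(4, -3), -70)) = sqrt(4448 - 30*(-70)) = sqrt(4448 + 2100) = sqrt(6548) = 2*sqrt(1637)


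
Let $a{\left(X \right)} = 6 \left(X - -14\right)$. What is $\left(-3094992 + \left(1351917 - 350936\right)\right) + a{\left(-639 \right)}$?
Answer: $-2097761$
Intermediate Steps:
$a{\left(X \right)} = 84 + 6 X$ ($a{\left(X \right)} = 6 \left(X + 14\right) = 6 \left(14 + X\right) = 84 + 6 X$)
$\left(-3094992 + \left(1351917 - 350936\right)\right) + a{\left(-639 \right)} = \left(-3094992 + \left(1351917 - 350936\right)\right) + \left(84 + 6 \left(-639\right)\right) = \left(-3094992 + \left(1351917 - 350936\right)\right) + \left(84 - 3834\right) = \left(-3094992 + 1000981\right) - 3750 = -2094011 - 3750 = -2097761$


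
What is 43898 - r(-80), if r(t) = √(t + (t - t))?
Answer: 43898 - 4*I*√5 ≈ 43898.0 - 8.9443*I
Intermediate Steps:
r(t) = √t (r(t) = √(t + 0) = √t)
43898 - r(-80) = 43898 - √(-80) = 43898 - 4*I*√5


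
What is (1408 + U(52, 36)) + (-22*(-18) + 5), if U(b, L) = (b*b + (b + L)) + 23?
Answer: 4624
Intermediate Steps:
U(b, L) = 23 + L + b + b² (U(b, L) = (b² + (L + b)) + 23 = (L + b + b²) + 23 = 23 + L + b + b²)
(1408 + U(52, 36)) + (-22*(-18) + 5) = (1408 + (23 + 36 + 52 + 52²)) + (-22*(-18) + 5) = (1408 + (23 + 36 + 52 + 2704)) + (396 + 5) = (1408 + 2815) + 401 = 4223 + 401 = 4624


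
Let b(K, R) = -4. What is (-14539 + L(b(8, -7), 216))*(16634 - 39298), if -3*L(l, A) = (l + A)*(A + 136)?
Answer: 2679814024/3 ≈ 8.9327e+8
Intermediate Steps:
L(l, A) = -(136 + A)*(A + l)/3 (L(l, A) = -(l + A)*(A + 136)/3 = -(A + l)*(136 + A)/3 = -(136 + A)*(A + l)/3)
(-14539 + L(b(8, -7), 216))*(16634 - 39298) = (-14539 + (-136/3*216 - 136/3*(-4) - ⅓*216² - ⅓*216*(-4)))*(16634 - 39298) = (-14539 + (-9792 + 544/3 - ⅓*46656 + 288))*(-22664) = (-14539 + (-9792 + 544/3 - 15552 + 288))*(-22664) = (-14539 - 74624/3)*(-22664) = -118241/3*(-22664) = 2679814024/3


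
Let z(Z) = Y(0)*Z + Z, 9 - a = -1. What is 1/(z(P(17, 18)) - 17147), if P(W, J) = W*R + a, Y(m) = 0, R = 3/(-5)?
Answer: -5/85736 ≈ -5.8319e-5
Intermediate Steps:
a = 10 (a = 9 - 1*(-1) = 9 + 1 = 10)
R = -3/5 (R = 3*(-1/5) = -3/5 ≈ -0.60000)
P(W, J) = 10 - 3*W/5 (P(W, J) = W*(-3/5) + 10 = -3*W/5 + 10 = 10 - 3*W/5)
z(Z) = Z (z(Z) = 0*Z + Z = 0 + Z = Z)
1/(z(P(17, 18)) - 17147) = 1/((10 - 3/5*17) - 17147) = 1/((10 - 51/5) - 17147) = 1/(-1/5 - 17147) = 1/(-85736/5) = -5/85736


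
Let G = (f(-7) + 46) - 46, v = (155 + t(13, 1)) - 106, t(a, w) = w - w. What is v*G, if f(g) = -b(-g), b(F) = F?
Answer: -343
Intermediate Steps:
f(g) = g (f(g) = -(-1)*g = g)
t(a, w) = 0
v = 49 (v = (155 + 0) - 106 = 155 - 106 = 49)
G = -7 (G = (-7 + 46) - 46 = 39 - 46 = -7)
v*G = 49*(-7) = -343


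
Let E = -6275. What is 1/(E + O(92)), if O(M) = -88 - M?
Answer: -1/6455 ≈ -0.00015492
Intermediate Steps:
1/(E + O(92)) = 1/(-6275 + (-88 - 1*92)) = 1/(-6275 + (-88 - 92)) = 1/(-6275 - 180) = 1/(-6455) = -1/6455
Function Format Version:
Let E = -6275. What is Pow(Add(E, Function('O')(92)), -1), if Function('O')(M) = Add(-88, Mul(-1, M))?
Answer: Rational(-1, 6455) ≈ -0.00015492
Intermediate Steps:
Pow(Add(E, Function('O')(92)), -1) = Pow(Add(-6275, Add(-88, Mul(-1, 92))), -1) = Pow(Add(-6275, Add(-88, -92)), -1) = Pow(Add(-6275, -180), -1) = Pow(-6455, -1) = Rational(-1, 6455)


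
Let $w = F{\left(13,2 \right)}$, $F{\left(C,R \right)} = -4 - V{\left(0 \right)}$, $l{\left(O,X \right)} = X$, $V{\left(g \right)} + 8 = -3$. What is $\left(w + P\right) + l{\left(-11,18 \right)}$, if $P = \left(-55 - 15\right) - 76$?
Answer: $-121$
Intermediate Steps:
$V{\left(g \right)} = -11$ ($V{\left(g \right)} = -8 - 3 = -11$)
$P = -146$ ($P = -70 - 76 = -146$)
$F{\left(C,R \right)} = 7$ ($F{\left(C,R \right)} = -4 - -11 = -4 + 11 = 7$)
$w = 7$
$\left(w + P\right) + l{\left(-11,18 \right)} = \left(7 - 146\right) + 18 = -139 + 18 = -121$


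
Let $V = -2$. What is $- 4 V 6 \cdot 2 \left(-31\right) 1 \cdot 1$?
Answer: $-2976$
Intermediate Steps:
$- 4 V 6 \cdot 2 \left(-31\right) 1 \cdot 1 = \left(-4\right) \left(-2\right) 6 \cdot 2 \left(-31\right) 1 \cdot 1 = 8 \cdot 6 \cdot 2 \left(-31\right) 1 = 48 \cdot 2 \left(-31\right) 1 = 96 \left(-31\right) 1 = \left(-2976\right) 1 = -2976$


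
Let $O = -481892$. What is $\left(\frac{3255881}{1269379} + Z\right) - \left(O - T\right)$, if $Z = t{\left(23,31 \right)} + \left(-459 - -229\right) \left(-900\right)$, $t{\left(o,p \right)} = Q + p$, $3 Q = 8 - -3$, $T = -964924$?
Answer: $- \frac{1051025889325}{3808137} \approx -2.76 \cdot 10^{5}$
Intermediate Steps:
$Q = \frac{11}{3}$ ($Q = \frac{8 - -3}{3} = \frac{8 + 3}{3} = \frac{1}{3} \cdot 11 = \frac{11}{3} \approx 3.6667$)
$t{\left(o,p \right)} = \frac{11}{3} + p$
$Z = \frac{621104}{3}$ ($Z = \left(\frac{11}{3} + 31\right) + \left(-459 - -229\right) \left(-900\right) = \frac{104}{3} + \left(-459 + 229\right) \left(-900\right) = \frac{104}{3} - -207000 = \frac{104}{3} + 207000 = \frac{621104}{3} \approx 2.0703 \cdot 10^{5}$)
$\left(\frac{3255881}{1269379} + Z\right) - \left(O - T\right) = \left(\frac{3255881}{1269379} + \frac{621104}{3}\right) - 483032 = \frac{788426142059}{3808137} - 483032 = - \frac{1051025889325}{3808137}$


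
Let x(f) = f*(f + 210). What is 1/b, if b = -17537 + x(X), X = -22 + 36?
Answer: -1/14401 ≈ -6.9440e-5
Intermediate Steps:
X = 14
x(f) = f*(210 + f)
b = -14401 (b = -17537 + 14*(210 + 14) = -17537 + 14*224 = -17537 + 3136 = -14401)
1/b = 1/(-14401) = -1/14401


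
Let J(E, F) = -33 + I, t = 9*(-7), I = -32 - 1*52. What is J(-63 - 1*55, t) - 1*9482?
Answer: -9599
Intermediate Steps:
I = -84 (I = -32 - 52 = -84)
t = -63
J(E, F) = -117 (J(E, F) = -33 - 84 = -117)
J(-63 - 1*55, t) - 1*9482 = -117 - 1*9482 = -117 - 9482 = -9599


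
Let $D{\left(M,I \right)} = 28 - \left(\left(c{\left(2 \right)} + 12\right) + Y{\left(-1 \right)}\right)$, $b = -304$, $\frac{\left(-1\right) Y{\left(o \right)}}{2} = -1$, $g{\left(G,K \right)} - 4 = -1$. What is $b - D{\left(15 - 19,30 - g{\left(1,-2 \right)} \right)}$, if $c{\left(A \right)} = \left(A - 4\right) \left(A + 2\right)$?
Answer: $-326$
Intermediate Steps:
$g{\left(G,K \right)} = 3$ ($g{\left(G,K \right)} = 4 - 1 = 3$)
$Y{\left(o \right)} = 2$ ($Y{\left(o \right)} = \left(-2\right) \left(-1\right) = 2$)
$c{\left(A \right)} = \left(-4 + A\right) \left(2 + A\right)$
$D{\left(M,I \right)} = 22$ ($D{\left(M,I \right)} = 28 - \left(\left(\left(-8 + 2^{2} - 4\right) + 12\right) + 2\right) = 28 - \left(\left(\left(-8 + 4 - 4\right) + 12\right) + 2\right) = 28 - \left(\left(-8 + 12\right) + 2\right) = 28 - \left(4 + 2\right) = 28 - 6 = 22$)
$b - D{\left(15 - 19,30 - g{\left(1,-2 \right)} \right)} = -304 - 22 = -326$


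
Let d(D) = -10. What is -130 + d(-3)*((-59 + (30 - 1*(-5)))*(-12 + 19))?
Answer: 1550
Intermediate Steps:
-130 + d(-3)*((-59 + (30 - 1*(-5)))*(-12 + 19)) = -130 - 10*(-59 + (30 - 1*(-5)))*(-12 + 19) = -130 - 10*(-59 + (30 + 5))*7 = -130 - 10*(-59 + 35)*7 = -130 - (-240)*7 = -130 - 10*(-168) = -130 + 1680 = 1550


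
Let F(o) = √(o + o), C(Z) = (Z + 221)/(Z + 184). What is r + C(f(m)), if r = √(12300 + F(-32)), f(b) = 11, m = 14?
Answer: 232/195 + 2*√(3075 + 2*I) ≈ 112.1 + 0.036067*I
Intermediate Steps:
C(Z) = (221 + Z)/(184 + Z)
F(o) = √2*√o (F(o) = √(2*o) = √2*√o)
r = √(12300 + 8*I) (r = √(12300 + √2*√(-32)) = √(12300 + √2*(4*I*√2)) = √(12300 + 8*I) ≈ 110.91 + 0.0361*I)
r + C(f(m)) = 2*√(3075 + 2*I) + (221 + 11)/(184 + 11) = 2*√(3075 + 2*I) + 232/195 = 232/195 + 2*√(3075 + 2*I)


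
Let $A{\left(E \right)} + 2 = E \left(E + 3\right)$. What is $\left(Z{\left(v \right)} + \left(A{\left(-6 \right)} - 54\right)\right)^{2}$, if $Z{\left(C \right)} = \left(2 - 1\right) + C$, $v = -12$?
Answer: $2401$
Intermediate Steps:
$A{\left(E \right)} = -2 + E \left(3 + E\right)$ ($A{\left(E \right)} = -2 + E \left(E + 3\right) = -2 + E \left(3 + E\right)$)
$Z{\left(C \right)} = 1 + C$
$\left(Z{\left(v \right)} + \left(A{\left(-6 \right)} - 54\right)\right)^{2} = \left(\left(1 - 12\right) + \left(\left(-2 + \left(-6\right)^{2} + 3 \left(-6\right)\right) - 54\right)\right)^{2} = \left(-11 - 38\right)^{2} = \left(-49\right)^{2} = 2401$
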